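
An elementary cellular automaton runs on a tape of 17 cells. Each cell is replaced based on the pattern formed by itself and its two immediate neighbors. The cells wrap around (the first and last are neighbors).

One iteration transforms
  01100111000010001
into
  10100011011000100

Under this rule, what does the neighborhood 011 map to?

0

At position 1 the neighborhood is 011; the next row has 0 there.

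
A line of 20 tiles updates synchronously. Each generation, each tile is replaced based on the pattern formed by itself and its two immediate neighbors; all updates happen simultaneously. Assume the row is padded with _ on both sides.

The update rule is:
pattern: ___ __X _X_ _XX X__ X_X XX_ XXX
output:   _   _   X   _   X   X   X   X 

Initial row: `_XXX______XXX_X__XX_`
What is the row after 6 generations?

_______XXX______XXXX

__XXX______XXXXX__XX
___XXX______XXXXX__X
____XXX______XXXXX_X
_____XXX______XXXXXX
______XXX______XXXXX
_______XXX______XXXX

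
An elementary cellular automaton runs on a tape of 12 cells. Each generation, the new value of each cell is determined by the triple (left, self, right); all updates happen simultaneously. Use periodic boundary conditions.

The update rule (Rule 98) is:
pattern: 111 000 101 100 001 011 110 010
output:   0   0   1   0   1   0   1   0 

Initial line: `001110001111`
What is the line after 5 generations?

010010010001
100100100010
001001000101
010010001010
100100010100

100100010100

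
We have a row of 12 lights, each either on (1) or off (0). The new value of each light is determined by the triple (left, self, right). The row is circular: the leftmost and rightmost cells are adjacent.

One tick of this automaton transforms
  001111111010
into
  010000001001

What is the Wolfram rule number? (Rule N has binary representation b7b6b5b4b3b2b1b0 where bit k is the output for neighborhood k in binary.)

position 3: 111 → 0  (bit 7 = 0)
position 8: 110 → 1  (bit 6 = 1)
position 9: 101 → 0  (bit 5 = 0)
position 11: 100 → 1  (bit 4 = 1)
position 2: 011 → 0  (bit 3 = 0)
position 10: 010 → 0  (bit 2 = 0)
position 1: 001 → 1  (bit 1 = 1)
position 0: 000 → 0  (bit 0 = 0)
bits b7..b0 = 01010010 = 82

82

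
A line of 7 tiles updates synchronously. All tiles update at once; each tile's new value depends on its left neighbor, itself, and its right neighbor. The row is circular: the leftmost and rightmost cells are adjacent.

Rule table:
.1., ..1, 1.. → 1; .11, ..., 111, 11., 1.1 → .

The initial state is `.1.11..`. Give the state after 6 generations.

11...1.
..1.11.
.11...1
...1.11
1.11...
1...1.1

1...1.1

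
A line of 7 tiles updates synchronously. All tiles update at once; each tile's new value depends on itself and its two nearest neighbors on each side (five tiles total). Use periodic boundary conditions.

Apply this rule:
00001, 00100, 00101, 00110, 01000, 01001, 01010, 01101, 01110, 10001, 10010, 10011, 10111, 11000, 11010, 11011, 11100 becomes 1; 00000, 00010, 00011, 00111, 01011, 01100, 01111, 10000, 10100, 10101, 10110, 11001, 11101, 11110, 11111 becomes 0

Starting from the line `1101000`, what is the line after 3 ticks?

1110110
1101011
0010010

0010010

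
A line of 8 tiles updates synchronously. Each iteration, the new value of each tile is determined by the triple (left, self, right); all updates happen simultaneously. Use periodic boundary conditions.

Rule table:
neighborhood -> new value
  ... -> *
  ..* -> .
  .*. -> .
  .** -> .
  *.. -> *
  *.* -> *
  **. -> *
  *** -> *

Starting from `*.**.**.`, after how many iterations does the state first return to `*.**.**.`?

8

.*.**.**
*.*.**.*
**.*.**.
.**.*.**
*.**.*.*
**.**.*.
.**.**.*
*.**.**.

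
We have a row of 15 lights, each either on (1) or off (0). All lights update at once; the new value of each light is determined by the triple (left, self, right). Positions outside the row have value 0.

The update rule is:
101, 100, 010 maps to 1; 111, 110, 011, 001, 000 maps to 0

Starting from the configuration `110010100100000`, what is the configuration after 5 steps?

step 1: 001011110110000
step 2: 001100001001000
step 3: 000010001101100
step 4: 000011000010010
step 5: 000000100011011

000000100011011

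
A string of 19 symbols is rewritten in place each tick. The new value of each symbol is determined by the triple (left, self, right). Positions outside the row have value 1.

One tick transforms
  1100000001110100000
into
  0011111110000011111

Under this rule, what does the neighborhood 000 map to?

1

At position 3 the neighborhood is 000; the next row has 1 there.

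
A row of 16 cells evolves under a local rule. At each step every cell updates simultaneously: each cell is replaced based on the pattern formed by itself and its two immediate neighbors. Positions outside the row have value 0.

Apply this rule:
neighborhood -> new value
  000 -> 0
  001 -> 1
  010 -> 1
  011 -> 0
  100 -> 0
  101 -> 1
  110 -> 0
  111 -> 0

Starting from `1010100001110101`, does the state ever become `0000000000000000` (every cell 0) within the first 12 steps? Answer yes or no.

no

step 1: 1111100010001111
step 2: 0000000110010000
step 3: 0000001000110000
step 4: 0000011001000000
step 5: 0000100011000000
step 6: 0001100100000000
step 7: 0010001100000000
step 8: 0110010000000000
step 9: 1000110000000000
step 10: 1001000000000000
step 11: 1011000000000000
step 12: 1100000000000000
step 12 is 1100000000000000, still not uniform 0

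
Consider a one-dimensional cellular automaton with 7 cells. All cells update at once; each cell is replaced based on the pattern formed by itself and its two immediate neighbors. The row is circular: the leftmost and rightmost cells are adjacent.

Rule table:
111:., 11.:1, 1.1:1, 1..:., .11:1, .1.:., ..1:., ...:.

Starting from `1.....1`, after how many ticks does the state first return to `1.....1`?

1.....1

1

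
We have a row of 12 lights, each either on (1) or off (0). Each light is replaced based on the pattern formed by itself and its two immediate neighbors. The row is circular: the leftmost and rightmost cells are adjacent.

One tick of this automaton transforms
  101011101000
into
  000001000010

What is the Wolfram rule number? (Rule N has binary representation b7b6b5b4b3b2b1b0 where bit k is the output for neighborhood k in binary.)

position 5: 111 → 1  (bit 7 = 1)
position 6: 110 → 0  (bit 6 = 0)
position 1: 101 → 0  (bit 5 = 0)
position 9: 100 → 0  (bit 4 = 0)
position 4: 011 → 0  (bit 3 = 0)
position 0: 010 → 0  (bit 2 = 0)
position 11: 001 → 0  (bit 1 = 0)
position 10: 000 → 1  (bit 0 = 1)
bits b7..b0 = 10000001 = 129

129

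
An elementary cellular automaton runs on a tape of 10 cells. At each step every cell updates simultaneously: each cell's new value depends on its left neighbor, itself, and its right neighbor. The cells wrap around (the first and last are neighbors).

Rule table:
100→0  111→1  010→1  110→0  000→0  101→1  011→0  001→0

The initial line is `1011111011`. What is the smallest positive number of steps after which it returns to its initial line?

0101110101
1110101111
1101110111
1010101011
0111111101
1011111011

6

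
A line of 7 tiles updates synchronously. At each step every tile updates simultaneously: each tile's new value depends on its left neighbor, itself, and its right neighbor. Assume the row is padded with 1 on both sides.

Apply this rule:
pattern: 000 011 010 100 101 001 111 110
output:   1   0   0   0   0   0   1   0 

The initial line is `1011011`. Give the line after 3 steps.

step 1: 0000001
step 2: 0111100
step 3: 0011000

0011000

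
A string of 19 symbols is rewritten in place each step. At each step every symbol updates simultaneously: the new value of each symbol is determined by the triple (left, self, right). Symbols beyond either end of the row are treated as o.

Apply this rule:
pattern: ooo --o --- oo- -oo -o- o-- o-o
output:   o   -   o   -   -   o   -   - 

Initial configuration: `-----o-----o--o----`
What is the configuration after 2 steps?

--o--o--o--o--o----

step 1: -ooo-o-ooo-o--o-oo-
step 2: --o--o--o--o--o----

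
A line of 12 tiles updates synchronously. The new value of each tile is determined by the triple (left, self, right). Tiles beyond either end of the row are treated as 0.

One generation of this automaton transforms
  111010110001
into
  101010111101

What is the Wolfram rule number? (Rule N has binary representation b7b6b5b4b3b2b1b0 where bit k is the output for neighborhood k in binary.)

93

position 1: 111 → 0  (bit 7 = 0)
position 2: 110 → 1  (bit 6 = 1)
position 3: 101 → 0  (bit 5 = 0)
position 8: 100 → 1  (bit 4 = 1)
position 0: 011 → 1  (bit 3 = 1)
position 4: 010 → 1  (bit 2 = 1)
position 10: 001 → 0  (bit 1 = 0)
position 9: 000 → 1  (bit 0 = 1)
bits b7..b0 = 01011101 = 93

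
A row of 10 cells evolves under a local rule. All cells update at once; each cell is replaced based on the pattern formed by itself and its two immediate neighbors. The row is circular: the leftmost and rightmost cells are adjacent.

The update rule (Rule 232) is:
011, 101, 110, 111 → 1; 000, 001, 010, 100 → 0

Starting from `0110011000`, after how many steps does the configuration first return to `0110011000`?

0110011000

1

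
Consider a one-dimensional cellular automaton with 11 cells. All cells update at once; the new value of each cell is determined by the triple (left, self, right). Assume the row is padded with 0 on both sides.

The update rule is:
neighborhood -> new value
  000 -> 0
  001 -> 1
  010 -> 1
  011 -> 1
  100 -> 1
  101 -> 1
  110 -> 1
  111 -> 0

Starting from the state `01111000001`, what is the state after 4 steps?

11001100011
11111110111
10000011101
11000110111

11000110111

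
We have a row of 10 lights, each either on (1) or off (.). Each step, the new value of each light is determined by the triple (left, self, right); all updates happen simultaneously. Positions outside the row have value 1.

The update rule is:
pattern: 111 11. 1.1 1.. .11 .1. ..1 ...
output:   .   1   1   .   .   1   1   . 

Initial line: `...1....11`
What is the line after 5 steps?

..11...1..
.1.1..11.1
1111.1.11.
...1111.11
..1...11..

..1...11..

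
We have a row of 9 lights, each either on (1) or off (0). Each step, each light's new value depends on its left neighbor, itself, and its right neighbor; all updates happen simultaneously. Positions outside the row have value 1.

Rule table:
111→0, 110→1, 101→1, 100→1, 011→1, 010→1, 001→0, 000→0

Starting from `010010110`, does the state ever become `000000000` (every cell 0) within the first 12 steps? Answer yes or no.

111011111
001110000
101011000
111111100
000000110
100000111
110000100
011000110
111100111
000110100
100111110
110100011
step 12 is 110100011, still not uniform 0

no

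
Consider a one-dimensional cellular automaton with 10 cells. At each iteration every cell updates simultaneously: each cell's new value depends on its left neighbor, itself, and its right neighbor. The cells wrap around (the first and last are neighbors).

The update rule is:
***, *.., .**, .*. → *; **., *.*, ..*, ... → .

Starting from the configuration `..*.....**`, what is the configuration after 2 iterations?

*.**....*.
*.*.*...*.

*.*.*...*.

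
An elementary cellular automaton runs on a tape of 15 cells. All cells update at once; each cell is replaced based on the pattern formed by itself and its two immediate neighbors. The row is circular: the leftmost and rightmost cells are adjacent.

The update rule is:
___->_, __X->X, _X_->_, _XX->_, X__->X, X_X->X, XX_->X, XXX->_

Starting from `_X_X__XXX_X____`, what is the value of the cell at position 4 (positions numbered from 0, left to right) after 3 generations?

X

generation 1: X_X_XX__XX_X___
generation 2: _X_X_XXX_XX_X_X
generation 3: X_X_X__XX_XX_X_
position 4 holds X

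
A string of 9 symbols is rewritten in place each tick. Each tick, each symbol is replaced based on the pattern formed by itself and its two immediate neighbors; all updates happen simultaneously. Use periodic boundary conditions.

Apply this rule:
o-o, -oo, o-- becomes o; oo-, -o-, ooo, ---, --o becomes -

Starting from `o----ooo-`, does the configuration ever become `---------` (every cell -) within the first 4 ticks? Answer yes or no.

-o---o--o
o-o---o--
-o-o---o-
--o-o---o
tick 4 is --o-o---o, still not uniform -

no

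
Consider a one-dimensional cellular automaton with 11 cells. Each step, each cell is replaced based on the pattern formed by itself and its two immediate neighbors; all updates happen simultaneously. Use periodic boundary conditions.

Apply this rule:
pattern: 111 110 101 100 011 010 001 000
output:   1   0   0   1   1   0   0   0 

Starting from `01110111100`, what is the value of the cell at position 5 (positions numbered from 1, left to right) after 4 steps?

0

01100111010
01010110001
00000101000
00000000100
position 5 holds 0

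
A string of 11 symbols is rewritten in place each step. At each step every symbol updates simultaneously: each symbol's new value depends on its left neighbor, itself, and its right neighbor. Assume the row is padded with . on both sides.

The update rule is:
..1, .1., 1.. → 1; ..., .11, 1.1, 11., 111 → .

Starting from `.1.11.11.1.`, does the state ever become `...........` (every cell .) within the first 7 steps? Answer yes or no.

yes

11.......11
..1.....1..
.111...111.
1...1.1...1
11.11.11.11
...........
all cells are . at step 6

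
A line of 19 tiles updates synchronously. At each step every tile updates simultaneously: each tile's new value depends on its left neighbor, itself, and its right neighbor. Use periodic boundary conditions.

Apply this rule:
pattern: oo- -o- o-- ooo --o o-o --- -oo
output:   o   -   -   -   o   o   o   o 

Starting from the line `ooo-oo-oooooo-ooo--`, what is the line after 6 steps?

step 1: o-oooooo----ooo-o-o
step 2: ooo----o-oooo-oo-oo
step 3: --o-ooo-oo--oooooo-
step 4: oo-oo-oooo-oo----o-
step 5: ooooooo--oooo-ooo-o
step 6: ------o-oo--ooo-ooo

------o-oo--ooo-ooo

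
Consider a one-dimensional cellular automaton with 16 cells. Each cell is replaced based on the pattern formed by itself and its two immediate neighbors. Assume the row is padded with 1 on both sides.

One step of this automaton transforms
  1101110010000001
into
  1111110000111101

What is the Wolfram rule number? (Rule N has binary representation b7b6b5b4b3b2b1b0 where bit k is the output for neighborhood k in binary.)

position 0: 111 → 1  (bit 7 = 1)
position 1: 110 → 1  (bit 6 = 1)
position 2: 101 → 1  (bit 5 = 1)
position 6: 100 → 0  (bit 4 = 0)
position 3: 011 → 1  (bit 3 = 1)
position 8: 010 → 0  (bit 2 = 0)
position 7: 001 → 0  (bit 1 = 0)
position 10: 000 → 1  (bit 0 = 1)
bits b7..b0 = 11101001 = 233

233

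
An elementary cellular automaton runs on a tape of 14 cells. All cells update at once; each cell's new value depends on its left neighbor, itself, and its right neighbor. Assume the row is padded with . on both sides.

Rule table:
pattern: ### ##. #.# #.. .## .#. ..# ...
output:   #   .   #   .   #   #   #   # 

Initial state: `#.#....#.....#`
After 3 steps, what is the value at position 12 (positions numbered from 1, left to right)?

###.####.#####
##.####.#####.
#.####.#####..
position 12 holds #

#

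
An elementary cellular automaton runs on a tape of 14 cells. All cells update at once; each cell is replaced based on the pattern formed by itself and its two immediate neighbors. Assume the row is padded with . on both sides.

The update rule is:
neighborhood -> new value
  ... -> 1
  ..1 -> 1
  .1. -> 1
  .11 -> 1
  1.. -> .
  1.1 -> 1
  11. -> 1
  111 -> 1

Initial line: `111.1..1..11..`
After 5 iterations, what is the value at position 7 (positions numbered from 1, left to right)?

1

11111.11.111.1
11111111111111
11111111111111  (fixed point — unchanged through iteration 5)
position 7 holds 1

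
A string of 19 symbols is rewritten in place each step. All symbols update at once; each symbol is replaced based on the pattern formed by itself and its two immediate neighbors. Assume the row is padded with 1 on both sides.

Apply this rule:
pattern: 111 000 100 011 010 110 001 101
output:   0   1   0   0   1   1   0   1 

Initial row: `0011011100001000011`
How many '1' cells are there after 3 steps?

step 1: 0001100101101011000
step 2: 0100100110111101010
step 3: 1100100011000111111
count of 1: 11

11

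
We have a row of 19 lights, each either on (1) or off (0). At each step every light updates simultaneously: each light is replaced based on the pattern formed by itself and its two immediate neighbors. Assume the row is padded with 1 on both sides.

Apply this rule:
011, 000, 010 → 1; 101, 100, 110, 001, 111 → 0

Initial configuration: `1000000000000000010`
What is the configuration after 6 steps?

0010101000000000010

0011111111111111010
0010000000000000010
0010111111111111010
0010100000000000010
0010101111111111010
0010101000000000010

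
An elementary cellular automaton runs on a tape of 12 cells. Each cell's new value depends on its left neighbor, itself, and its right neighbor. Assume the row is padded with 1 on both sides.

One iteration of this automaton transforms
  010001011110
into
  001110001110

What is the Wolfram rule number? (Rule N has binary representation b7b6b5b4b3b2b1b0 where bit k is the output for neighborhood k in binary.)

position 8: 111 → 1  (bit 7 = 1)
position 10: 110 → 1  (bit 6 = 1)
position 0: 101 → 0  (bit 5 = 0)
position 2: 100 → 1  (bit 4 = 1)
position 7: 011 → 0  (bit 3 = 0)
position 1: 010 → 0  (bit 2 = 0)
position 4: 001 → 1  (bit 1 = 1)
position 3: 000 → 1  (bit 0 = 1)
bits b7..b0 = 11010011 = 211

211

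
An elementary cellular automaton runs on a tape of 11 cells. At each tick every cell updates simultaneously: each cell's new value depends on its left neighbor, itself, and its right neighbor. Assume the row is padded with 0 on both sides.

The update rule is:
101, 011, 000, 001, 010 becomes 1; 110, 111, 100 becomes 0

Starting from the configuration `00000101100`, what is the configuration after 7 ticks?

11100011111

11111111001
10000000011
10111111110
11100000000
10001111111
10111000000
11100011111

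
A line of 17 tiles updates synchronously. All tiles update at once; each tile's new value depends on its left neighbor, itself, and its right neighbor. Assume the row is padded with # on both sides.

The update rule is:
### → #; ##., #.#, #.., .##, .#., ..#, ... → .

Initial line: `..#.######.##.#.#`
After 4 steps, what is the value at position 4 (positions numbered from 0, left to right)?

.....####........
......##.........
.................
.................
position 4 holds .

.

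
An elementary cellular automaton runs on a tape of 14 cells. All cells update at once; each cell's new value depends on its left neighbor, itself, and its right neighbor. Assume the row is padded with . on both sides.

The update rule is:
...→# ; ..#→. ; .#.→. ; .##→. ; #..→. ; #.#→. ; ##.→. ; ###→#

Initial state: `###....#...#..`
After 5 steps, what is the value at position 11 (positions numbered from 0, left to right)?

.

step 1: .#..##...#...#
step 2: .......#...#..
step 3: ######...#...#
step 4: .####..#...#..
step 5: ..##.....#...#
position 11 holds .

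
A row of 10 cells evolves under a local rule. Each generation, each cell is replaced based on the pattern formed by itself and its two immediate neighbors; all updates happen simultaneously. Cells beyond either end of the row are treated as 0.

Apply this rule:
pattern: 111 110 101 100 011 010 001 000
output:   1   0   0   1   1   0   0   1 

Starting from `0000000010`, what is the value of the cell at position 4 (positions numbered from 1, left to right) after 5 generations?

1111111001
1111110100
1111100011
1111011010
1110010001
position 4 holds 0

0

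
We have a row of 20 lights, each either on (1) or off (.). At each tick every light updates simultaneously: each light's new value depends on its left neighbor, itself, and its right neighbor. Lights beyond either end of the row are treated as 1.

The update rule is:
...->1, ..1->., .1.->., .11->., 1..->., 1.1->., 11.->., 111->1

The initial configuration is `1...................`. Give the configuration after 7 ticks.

....11..11111....1..

..11111111111111111.
...111111111111111..
.1..1111111111111...
.....11111111111..1.
.111..111111111.....
..1....1111111..111.
....11..11111....1..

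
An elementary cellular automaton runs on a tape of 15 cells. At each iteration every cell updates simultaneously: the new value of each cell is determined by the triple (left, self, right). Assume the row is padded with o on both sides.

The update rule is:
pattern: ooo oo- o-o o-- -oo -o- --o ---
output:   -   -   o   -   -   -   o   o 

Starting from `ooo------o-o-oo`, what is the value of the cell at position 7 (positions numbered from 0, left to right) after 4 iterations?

-

----ooooo-o-o--
-ooo-----o-o--o
o----oooo-o--o-
--ooo----o--o-o
position 7 holds -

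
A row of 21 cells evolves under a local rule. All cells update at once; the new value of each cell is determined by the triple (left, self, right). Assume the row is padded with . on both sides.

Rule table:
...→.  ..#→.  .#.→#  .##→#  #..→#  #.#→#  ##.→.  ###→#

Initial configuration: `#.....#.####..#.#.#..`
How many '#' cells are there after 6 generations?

generation 1: ##....#####.#.######.
generation 2: #.#...####.########.#
generation 3: ####..###.########.##
generation 4: ###.#.##.########.##.
generation 5: ##.####.########.##.#
generation 6: #.####.########.##.##
count of #: 17

17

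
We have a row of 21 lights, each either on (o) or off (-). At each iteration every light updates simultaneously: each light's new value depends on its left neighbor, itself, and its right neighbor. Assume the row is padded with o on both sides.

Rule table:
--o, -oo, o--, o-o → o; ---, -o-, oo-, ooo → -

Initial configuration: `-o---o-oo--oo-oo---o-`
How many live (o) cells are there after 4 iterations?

iteration 1: o-o-o-oo-ooo-oo-o-o-o
iteration 2: -o-o-oo-oo--oo-o-o-oo
iteration 3: o-o-oo-oo-ooo-o-o-oo-
iteration 4: -o-oo-oo-oo--o-o-oo-o
count of o: 12

12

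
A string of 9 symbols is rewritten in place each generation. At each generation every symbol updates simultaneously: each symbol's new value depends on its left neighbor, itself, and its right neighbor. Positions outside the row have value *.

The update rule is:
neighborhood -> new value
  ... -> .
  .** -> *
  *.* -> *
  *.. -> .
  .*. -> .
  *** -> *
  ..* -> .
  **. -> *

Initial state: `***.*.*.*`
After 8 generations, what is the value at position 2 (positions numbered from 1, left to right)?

*

generation 1: ****.*.**
generation 2: *****.***
generation 3: *********
generation 4: *********  (fixed point — unchanged through generation 8)
position 2 holds *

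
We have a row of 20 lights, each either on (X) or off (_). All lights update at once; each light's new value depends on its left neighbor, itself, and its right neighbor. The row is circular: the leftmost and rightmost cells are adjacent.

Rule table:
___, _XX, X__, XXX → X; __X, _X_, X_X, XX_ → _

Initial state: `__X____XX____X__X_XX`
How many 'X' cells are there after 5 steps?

12

step 1: X__XXX_X_XXX__X___X_
step 2: _X_XX____XX_X__XX___
step 3: ___X_XXX_X___X_X_XXX
step 4: XX___XX___XX_____XX_
step 5: X_XX_X_XX_X_XXXX_X__
count of X: 12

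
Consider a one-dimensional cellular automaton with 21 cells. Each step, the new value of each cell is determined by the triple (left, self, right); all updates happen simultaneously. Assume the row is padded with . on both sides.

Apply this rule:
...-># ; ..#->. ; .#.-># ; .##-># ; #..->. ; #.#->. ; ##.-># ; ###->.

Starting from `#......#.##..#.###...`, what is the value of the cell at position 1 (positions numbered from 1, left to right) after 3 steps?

#

#.####.#.##..#.#.#.##
#.#..#.#.##..#.#.#.##
#.#..#.#.##..#.#.#.##
position 1 holds #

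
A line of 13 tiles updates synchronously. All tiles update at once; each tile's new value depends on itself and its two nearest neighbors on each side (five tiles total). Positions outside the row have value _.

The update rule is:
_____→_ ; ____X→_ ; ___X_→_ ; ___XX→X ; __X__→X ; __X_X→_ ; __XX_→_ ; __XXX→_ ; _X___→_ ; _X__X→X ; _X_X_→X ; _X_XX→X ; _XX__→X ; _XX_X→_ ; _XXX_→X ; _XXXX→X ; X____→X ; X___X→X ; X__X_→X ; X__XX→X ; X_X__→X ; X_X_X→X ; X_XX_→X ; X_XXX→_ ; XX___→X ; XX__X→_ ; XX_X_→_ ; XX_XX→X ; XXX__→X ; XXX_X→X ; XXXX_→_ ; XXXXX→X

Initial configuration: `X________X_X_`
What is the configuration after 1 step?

X_X_______XX_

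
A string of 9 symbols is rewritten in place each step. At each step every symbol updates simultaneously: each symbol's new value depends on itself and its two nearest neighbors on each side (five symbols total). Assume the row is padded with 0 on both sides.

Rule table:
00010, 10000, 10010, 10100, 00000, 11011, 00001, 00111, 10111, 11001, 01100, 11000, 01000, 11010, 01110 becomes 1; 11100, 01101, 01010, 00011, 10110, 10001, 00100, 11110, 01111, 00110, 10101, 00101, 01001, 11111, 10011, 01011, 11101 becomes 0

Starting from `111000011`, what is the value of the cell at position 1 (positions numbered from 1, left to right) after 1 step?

110111001
position 1 holds 1

1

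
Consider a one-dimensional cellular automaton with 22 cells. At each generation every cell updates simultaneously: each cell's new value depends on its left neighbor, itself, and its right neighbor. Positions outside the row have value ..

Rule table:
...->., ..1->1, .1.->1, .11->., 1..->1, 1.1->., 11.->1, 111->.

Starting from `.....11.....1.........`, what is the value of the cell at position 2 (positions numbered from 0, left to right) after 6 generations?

.

....1.11...111........
...11..11.1..11.......
..1.111.1.111.11......
.11...1.1...1..11.....
1.11.11.11.1111.11....
1..1..1..1....1..11...
position 2 holds .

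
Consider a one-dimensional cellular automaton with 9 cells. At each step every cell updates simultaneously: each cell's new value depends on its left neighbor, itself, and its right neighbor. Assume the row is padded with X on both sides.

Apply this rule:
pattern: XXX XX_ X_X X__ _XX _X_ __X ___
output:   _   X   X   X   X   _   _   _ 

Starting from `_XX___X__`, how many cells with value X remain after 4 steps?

6

XXXX___X_
___XX___X
X__XXX__X
XX_X_XX_X
count of X: 6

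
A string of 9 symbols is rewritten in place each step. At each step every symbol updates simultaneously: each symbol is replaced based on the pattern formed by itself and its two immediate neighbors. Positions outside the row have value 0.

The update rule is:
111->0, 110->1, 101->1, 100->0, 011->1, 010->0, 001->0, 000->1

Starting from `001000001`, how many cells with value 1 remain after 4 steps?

2

100011100
001010101
100101010
000010100
count of 1: 2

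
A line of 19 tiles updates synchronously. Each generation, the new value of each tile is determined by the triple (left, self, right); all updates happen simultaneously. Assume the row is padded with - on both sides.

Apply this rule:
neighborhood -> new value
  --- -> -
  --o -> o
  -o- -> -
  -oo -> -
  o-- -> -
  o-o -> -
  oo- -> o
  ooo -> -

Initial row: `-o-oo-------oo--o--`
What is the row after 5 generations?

o---o------o-o-o---
---o------o--------
--o------o---------
-o------o----------
o------o-----------

o------o-----------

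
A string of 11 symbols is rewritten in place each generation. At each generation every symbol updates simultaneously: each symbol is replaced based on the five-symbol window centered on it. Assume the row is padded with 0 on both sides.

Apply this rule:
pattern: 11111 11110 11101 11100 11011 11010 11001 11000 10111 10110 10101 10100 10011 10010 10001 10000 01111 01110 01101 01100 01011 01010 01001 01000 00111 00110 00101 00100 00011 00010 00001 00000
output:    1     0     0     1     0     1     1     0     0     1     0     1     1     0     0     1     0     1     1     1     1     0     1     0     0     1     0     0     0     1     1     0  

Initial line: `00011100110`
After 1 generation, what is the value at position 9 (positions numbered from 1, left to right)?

1

generation 1: 01001111110
position 9 holds 1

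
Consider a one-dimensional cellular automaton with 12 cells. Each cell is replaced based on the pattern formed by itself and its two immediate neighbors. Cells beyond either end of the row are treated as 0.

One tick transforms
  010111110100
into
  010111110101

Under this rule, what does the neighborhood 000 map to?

At position 11 the neighborhood is 000; the next row has 1 there.

1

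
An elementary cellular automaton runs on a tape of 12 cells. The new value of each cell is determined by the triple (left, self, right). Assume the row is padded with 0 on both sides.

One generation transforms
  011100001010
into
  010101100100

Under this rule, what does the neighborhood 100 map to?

0

At position 4 the neighborhood is 100; the next row has 0 there.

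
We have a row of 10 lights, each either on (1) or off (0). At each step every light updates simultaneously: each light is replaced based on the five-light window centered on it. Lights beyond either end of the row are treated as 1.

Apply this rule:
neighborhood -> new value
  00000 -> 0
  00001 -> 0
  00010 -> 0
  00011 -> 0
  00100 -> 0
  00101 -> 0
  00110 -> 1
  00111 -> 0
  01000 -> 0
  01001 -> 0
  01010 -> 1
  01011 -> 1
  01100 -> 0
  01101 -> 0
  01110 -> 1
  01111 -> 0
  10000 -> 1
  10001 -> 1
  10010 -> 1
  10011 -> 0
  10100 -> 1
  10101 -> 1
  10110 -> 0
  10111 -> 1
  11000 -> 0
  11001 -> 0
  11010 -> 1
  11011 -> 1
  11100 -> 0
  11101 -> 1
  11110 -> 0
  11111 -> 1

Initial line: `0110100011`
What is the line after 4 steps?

step 1: 1001101000
step 2: 0001011010
step 3: 0100100111
step 4: 1101000001

1101000001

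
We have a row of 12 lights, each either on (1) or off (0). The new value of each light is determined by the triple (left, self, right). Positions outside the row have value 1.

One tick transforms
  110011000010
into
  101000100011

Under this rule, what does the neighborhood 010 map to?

1

At position 10 the neighborhood is 010; the next row has 1 there.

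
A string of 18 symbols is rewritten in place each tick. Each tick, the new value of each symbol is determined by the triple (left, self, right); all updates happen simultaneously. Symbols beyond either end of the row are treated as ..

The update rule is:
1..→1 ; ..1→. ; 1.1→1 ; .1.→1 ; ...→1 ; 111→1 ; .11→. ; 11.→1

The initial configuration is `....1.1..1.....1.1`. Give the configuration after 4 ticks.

111.1111.11111.111
.111.1111.11111.11
..111.1111.11111.1
1..111.1111.111111

1..111.1111.111111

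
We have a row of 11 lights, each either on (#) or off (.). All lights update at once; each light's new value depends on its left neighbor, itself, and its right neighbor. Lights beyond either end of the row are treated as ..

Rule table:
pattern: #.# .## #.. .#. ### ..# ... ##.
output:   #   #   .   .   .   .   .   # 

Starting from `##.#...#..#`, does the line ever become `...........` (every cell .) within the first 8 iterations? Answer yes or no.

iteration 1: ###........
iteration 2: #.#........
iteration 3: .#.........
iteration 4: ...........
all cells are . at iteration 4

yes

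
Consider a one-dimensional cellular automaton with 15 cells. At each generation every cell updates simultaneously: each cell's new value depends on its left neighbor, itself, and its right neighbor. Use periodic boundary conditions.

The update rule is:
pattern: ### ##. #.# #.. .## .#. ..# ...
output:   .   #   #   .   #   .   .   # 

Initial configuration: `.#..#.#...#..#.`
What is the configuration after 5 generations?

.....#..#......
####......#####
...#.####.#....
##..##..##..###
.#..##..##..#..

.#..##..##..#..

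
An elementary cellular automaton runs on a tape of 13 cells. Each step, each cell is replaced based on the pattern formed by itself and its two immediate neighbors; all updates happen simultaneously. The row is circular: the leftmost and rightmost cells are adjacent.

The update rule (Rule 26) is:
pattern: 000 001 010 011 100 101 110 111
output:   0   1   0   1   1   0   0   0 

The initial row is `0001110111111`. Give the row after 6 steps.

1011000100000
0010101010001
1100000001010
1010000010000
0001000101001
1010101000110

1010101000110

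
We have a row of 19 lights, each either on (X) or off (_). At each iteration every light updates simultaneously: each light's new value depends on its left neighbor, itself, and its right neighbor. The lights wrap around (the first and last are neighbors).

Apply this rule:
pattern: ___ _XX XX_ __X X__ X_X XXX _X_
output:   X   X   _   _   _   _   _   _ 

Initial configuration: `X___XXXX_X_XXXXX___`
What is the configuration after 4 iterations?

__X_X______X_____X_
X_____XXXX___XXX___
__XXX_X____X_X___X_
X_X_____XX_____X___

X_X_____XX_____X___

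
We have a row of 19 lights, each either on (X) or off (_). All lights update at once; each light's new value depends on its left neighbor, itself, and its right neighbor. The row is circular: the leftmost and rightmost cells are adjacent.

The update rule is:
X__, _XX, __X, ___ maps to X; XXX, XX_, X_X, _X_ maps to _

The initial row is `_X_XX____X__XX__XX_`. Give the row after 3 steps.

_X_XX_XXXX_XXX_XXX_

X__X_XXXX_XXX_XXX_X
_XX__X____X___X___X
_X_XX_XXXX_XXX_XXX_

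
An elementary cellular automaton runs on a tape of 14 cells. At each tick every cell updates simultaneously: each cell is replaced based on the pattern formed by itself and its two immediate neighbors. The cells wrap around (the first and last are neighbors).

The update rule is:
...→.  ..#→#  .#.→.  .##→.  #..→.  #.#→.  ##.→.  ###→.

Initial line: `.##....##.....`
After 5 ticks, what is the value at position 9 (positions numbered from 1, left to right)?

.

tick 1: #.....#.......
tick 2: .....#.......#
tick 3: ....#.......#.
tick 4: ...#.......#..
tick 5: ..#.......#...
position 9 holds .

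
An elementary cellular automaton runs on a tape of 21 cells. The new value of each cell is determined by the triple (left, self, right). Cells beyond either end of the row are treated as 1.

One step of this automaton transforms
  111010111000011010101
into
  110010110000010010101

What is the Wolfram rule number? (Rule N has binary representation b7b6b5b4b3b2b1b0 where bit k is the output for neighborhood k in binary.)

140

position 0: 111 → 1  (bit 7 = 1)
position 2: 110 → 0  (bit 6 = 0)
position 3: 101 → 0  (bit 5 = 0)
position 9: 100 → 0  (bit 4 = 0)
position 6: 011 → 1  (bit 3 = 1)
position 4: 010 → 1  (bit 2 = 1)
position 12: 001 → 0  (bit 1 = 0)
position 10: 000 → 0  (bit 0 = 0)
bits b7..b0 = 10001100 = 140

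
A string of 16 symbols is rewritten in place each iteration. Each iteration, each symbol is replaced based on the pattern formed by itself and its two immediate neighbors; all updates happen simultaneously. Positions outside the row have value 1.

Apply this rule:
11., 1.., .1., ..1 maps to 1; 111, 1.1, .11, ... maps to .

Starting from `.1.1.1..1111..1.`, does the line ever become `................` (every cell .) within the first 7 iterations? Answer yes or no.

no

.1.1.111...1111.
.1.1...11.1...1.
.1.11.1.1.11.11.
.1..1.1.1..1..1.
.1111.1.1111111.
....1.1.......1.
1..11.11.....11.
iteration 7 is 1..11.11.....11., still not uniform .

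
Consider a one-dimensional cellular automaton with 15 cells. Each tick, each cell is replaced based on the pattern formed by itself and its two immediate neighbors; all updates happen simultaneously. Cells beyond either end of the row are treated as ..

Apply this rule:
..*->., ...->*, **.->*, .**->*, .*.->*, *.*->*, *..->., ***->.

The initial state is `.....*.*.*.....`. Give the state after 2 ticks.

*..***...***..*

****.*****.****
*..***...***..*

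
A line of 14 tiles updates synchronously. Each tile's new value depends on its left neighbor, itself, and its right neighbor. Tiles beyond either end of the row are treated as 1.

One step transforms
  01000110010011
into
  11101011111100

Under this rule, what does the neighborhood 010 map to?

1

At position 1 the neighborhood is 010; the next row has 1 there.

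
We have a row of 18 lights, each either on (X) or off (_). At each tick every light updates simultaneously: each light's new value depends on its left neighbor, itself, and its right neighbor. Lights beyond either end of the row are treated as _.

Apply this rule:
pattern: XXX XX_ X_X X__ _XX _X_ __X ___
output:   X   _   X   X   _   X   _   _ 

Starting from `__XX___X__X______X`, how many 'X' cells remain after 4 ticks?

____X__XX_XX_____X
____XX___X__X____X
______X__XX_XX___X
______XX___X__X__X
count of X: 5

5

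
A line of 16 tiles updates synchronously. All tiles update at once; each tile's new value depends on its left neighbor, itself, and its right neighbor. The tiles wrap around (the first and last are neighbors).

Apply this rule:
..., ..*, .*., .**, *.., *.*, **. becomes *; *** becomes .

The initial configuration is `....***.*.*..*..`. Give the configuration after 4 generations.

*****.**********
....***.........
*****.**********  (repeats generation 1; period 2)
generation 4: ....***.........

....***.........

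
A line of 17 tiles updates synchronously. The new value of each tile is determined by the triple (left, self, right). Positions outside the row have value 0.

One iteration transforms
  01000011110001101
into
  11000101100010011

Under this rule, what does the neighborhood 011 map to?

At position 6 the neighborhood is 011; the next row has 0 there.

0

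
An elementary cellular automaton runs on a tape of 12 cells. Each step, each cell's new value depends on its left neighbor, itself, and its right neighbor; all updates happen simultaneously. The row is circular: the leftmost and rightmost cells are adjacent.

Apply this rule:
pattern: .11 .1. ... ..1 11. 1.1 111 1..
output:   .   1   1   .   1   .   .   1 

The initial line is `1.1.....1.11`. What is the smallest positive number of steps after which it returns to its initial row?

12

1.11111.1...
1.....1.111.
11111.1...1.
....1.111.1.
111.1...1.11
..1.111.1...
1.1...1.1111
1.111.1.....
1...1.11111.
111.1.....1.
..1.11111.1.
1.1.....1.11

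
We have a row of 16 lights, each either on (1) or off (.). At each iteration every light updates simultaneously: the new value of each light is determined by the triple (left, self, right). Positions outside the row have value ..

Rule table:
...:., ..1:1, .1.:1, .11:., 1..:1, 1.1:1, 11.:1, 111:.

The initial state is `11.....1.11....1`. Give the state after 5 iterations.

iteration 1: .11...111.11..11
iteration 2: 1.11.1..11.111.1
iteration 3: 11.11111.11..111
iteration 4: .11....11.111..1
iteration 5: 1.11..1.11..1111

1.11..1.11..1111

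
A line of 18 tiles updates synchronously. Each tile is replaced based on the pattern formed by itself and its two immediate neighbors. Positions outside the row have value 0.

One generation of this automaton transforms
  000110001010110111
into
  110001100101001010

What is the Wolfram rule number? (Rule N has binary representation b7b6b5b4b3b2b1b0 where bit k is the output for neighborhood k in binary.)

177

position 16: 111 → 1  (bit 7 = 1)
position 4: 110 → 0  (bit 6 = 0)
position 9: 101 → 1  (bit 5 = 1)
position 5: 100 → 1  (bit 4 = 1)
position 3: 011 → 0  (bit 3 = 0)
position 8: 010 → 0  (bit 2 = 0)
position 2: 001 → 0  (bit 1 = 0)
position 0: 000 → 1  (bit 0 = 1)
bits b7..b0 = 10110001 = 177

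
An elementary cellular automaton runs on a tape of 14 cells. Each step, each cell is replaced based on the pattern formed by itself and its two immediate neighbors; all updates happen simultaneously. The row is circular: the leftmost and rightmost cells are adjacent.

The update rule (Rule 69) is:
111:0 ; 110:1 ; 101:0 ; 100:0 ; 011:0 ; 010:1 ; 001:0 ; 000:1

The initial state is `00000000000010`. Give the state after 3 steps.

11111111101010

11111111111010
00000000001010
11111111101010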